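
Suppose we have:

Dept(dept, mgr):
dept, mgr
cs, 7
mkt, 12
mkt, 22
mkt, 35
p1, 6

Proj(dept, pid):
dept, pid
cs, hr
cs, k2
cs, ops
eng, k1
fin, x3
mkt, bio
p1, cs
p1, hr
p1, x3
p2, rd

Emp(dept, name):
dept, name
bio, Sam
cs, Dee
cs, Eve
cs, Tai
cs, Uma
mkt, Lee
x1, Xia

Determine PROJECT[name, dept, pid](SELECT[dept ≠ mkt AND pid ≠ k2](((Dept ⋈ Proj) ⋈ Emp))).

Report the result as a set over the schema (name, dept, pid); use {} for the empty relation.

Joining Dept and Proj on dept yields {(cs, 7, hr), (cs, 7, k2), (cs, 7, ops), (mkt, 12, bio), (mkt, 22, bio), (mkt, 35, bio), (p1, 6, cs), (p1, 6, hr), (p1, 6, x3)}.
Joining (Dept ⋈ Proj) and Emp on dept yields {(cs, 7, hr, Dee), (cs, 7, hr, Eve), (cs, 7, hr, Tai), (cs, 7, hr, Uma), (cs, 7, k2, Dee), (cs, 7, k2, Eve), (cs, 7, k2, Tai), (cs, 7, k2, Uma), (cs, 7, ops, Dee), (cs, 7, ops, Eve), (cs, 7, ops, Tai), (cs, 7, ops, Uma), (mkt, 12, bio, Lee), (mkt, 22, bio, Lee), (mkt, 35, bio, Lee)}.
Filtering on dept ≠ mkt AND pid ≠ k2 leaves {(cs, 7, hr, Dee), (cs, 7, hr, Eve), (cs, 7, hr, Tai), (cs, 7, hr, Uma), (cs, 7, ops, Dee), (cs, 7, ops, Eve), (cs, 7, ops, Tai), (cs, 7, ops, Uma)}.
π[name, dept, pid]: project onto (name, dept, pid) → {(Dee, cs, hr), (Dee, cs, ops), (Eve, cs, hr), (Eve, cs, ops), (Tai, cs, hr), (Tai, cs, ops), (Uma, cs, hr), (Uma, cs, ops)}

{(Dee, cs, hr), (Dee, cs, ops), (Eve, cs, hr), (Eve, cs, ops), (Tai, cs, hr), (Tai, cs, ops), (Uma, cs, hr), (Uma, cs, ops)}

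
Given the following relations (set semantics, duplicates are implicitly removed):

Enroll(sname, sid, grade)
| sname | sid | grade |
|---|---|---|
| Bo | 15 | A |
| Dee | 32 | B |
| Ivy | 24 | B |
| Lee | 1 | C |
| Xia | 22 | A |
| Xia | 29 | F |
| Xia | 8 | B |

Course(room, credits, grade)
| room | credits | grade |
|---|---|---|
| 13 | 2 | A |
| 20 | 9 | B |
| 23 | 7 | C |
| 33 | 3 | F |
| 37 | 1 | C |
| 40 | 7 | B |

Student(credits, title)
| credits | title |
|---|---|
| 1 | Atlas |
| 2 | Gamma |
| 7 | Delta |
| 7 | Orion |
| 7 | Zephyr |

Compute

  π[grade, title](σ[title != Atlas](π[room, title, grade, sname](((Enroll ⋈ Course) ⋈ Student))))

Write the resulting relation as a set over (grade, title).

Natural join on grade: {(Bo, 15, A, 13, 2), (Dee, 32, B, 20, 9), (Dee, 32, B, 40, 7), (Ivy, 24, B, 20, 9), (Ivy, 24, B, 40, 7), (Lee, 1, C, 23, 7), (Lee, 1, C, 37, 1), (Xia, 22, A, 13, 2), (Xia, 29, F, 33, 3), (Xia, 8, B, 20, 9), (Xia, 8, B, 40, 7)}
Natural join on credits: {(Bo, 15, A, 13, 2, Gamma), (Dee, 32, B, 40, 7, Delta), (Dee, 32, B, 40, 7, Orion), (Dee, 32, B, 40, 7, Zephyr), (Ivy, 24, B, 40, 7, Delta), (Ivy, 24, B, 40, 7, Orion), (Ivy, 24, B, 40, 7, Zephyr), (Lee, 1, C, 23, 7, Delta), (Lee, 1, C, 23, 7, Orion), (Lee, 1, C, 23, 7, Zephyr), (Lee, 1, C, 37, 1, Atlas), (Xia, 22, A, 13, 2, Gamma), (Xia, 8, B, 40, 7, Delta), (Xia, 8, B, 40, 7, Orion), (Xia, 8, B, 40, 7, Zephyr)}
π[room, title, grade, sname]: project onto (room, title, grade, sname) → {(13, Gamma, A, Bo), (13, Gamma, A, Xia), (23, Delta, C, Lee), (23, Orion, C, Lee), (23, Zephyr, C, Lee), (37, Atlas, C, Lee), (40, Delta, B, Dee), (40, Delta, B, Ivy), (40, Delta, B, Xia), (40, Orion, B, Dee), (40, Orion, B, Ivy), (40, Orion, B, Xia), (40, Zephyr, B, Dee), (40, Zephyr, B, Ivy), (40, Zephyr, B, Xia)}
σ[title != Atlas]: keep tuples satisfying title != Atlas → {(13, Gamma, A, Bo), (13, Gamma, A, Xia), (23, Delta, C, Lee), (23, Orion, C, Lee), (23, Zephyr, C, Lee), (40, Delta, B, Dee), (40, Delta, B, Ivy), (40, Delta, B, Xia), (40, Orion, B, Dee), (40, Orion, B, Ivy), (40, Orion, B, Xia), (40, Zephyr, B, Dee), (40, Zephyr, B, Ivy), (40, Zephyr, B, Xia)}
π[grade, title]: project onto (grade, title) (7 duplicate(s) eliminated) → {(A, Gamma), (B, Delta), (B, Orion), (B, Zephyr), (C, Delta), (C, Orion), (C, Zephyr)}

{(A, Gamma), (B, Delta), (B, Orion), (B, Zephyr), (C, Delta), (C, Orion), (C, Zephyr)}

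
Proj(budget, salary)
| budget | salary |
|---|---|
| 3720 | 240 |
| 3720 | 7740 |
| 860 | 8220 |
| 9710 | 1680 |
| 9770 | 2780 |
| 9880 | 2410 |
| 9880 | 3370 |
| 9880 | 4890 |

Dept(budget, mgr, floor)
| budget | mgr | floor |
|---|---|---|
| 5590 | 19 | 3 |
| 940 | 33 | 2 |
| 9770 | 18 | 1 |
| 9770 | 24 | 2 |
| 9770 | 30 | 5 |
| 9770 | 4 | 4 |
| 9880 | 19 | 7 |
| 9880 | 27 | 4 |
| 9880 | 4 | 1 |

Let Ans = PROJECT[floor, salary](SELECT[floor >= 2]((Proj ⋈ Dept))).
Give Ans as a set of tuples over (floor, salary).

Joining Proj and Dept on budget yields {(9770, 2780, 18, 1), (9770, 2780, 24, 2), (9770, 2780, 30, 5), (9770, 2780, 4, 4), (9880, 2410, 19, 7), (9880, 2410, 27, 4), (9880, 2410, 4, 1), (9880, 3370, 19, 7), (9880, 3370, 27, 4), (9880, 3370, 4, 1), (9880, 4890, 19, 7), (9880, 4890, 27, 4), (9880, 4890, 4, 1)}.
Apply σ_{floor >= 2}; surviving tuples: {(9770, 2780, 24, 2), (9770, 2780, 30, 5), (9770, 2780, 4, 4), (9880, 2410, 19, 7), (9880, 2410, 27, 4), (9880, 3370, 19, 7), (9880, 3370, 27, 4), (9880, 4890, 19, 7), (9880, 4890, 27, 4)}
π[floor, salary]: project onto (floor, salary) → {(2, 2780), (4, 2410), (4, 2780), (4, 3370), (4, 4890), (5, 2780), (7, 2410), (7, 3370), (7, 4890)}

{(2, 2780), (4, 2410), (4, 2780), (4, 3370), (4, 4890), (5, 2780), (7, 2410), (7, 3370), (7, 4890)}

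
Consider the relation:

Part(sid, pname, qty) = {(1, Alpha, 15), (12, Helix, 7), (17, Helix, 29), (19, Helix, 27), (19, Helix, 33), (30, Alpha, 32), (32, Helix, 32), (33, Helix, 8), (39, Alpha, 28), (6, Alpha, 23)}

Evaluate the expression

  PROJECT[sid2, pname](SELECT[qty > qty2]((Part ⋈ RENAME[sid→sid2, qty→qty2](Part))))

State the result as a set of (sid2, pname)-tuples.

ρ[sid→sid2, qty→qty2]: schema becomes (sid2, pname, qty2); tuples unchanged.
Part ⋈ RENAME[sid→sid2, qty→qty2](Part) (natural join on pname): {(1, Alpha, 15, 1, 15), (1, Alpha, 15, 30, 32), (1, Alpha, 15, 39, 28), (1, Alpha, 15, 6, 23), (12, Helix, 7, 12, 7), (12, Helix, 7, 17, 29), (12, Helix, 7, 19, 27), (12, Helix, 7, 19, 33), (12, Helix, 7, 32, 32), (12, Helix, 7, 33, 8), (17, Helix, 29, 12, 7), (17, Helix, 29, 17, 29), (17, Helix, 29, 19, 27), (17, Helix, 29, 19, 33), (17, Helix, 29, 32, 32), (17, Helix, 29, 33, 8), (19, Helix, 27, 12, 7), (19, Helix, 27, 17, 29), (19, Helix, 27, 19, 27), (19, Helix, 27, 19, 33), (19, Helix, 27, 32, 32), (19, Helix, 27, 33, 8), (19, Helix, 33, 12, 7), (19, Helix, 33, 17, 29), (19, Helix, 33, 19, 27), (19, Helix, 33, 19, 33), (19, Helix, 33, 32, 32), (19, Helix, 33, 33, 8), (30, Alpha, 32, 1, 15), (30, Alpha, 32, 30, 32), (30, Alpha, 32, 39, 28), (30, Alpha, 32, 6, 23), (32, Helix, 32, 12, 7), (32, Helix, 32, 17, 29), (32, Helix, 32, 19, 27), (32, Helix, 32, 19, 33), (32, Helix, 32, 32, 32), (32, Helix, 32, 33, 8), (33, Helix, 8, 12, 7), (33, Helix, 8, 17, 29), (33, Helix, 8, 19, 27), (33, Helix, 8, 19, 33), (33, Helix, 8, 32, 32), (33, Helix, 8, 33, 8), (39, Alpha, 28, 1, 15), (39, Alpha, 28, 30, 32), (39, Alpha, 28, 39, 28), (39, Alpha, 28, 6, 23), (6, Alpha, 23, 1, 15), (6, Alpha, 23, 30, 32), (6, Alpha, 23, 39, 28), (6, Alpha, 23, 6, 23)}
Selection qty > qty2: {(17, Helix, 29, 12, 7), (17, Helix, 29, 19, 27), (17, Helix, 29, 33, 8), (19, Helix, 27, 12, 7), (19, Helix, 27, 33, 8), (19, Helix, 33, 12, 7), (19, Helix, 33, 17, 29), (19, Helix, 33, 19, 27), (19, Helix, 33, 32, 32), (19, Helix, 33, 33, 8), (30, Alpha, 32, 1, 15), (30, Alpha, 32, 39, 28), (30, Alpha, 32, 6, 23), (32, Helix, 32, 12, 7), (32, Helix, 32, 17, 29), (32, Helix, 32, 19, 27), (32, Helix, 32, 33, 8), (33, Helix, 8, 12, 7), (39, Alpha, 28, 1, 15), (39, Alpha, 28, 6, 23), (6, Alpha, 23, 1, 15)}
π[sid2, pname]: project onto (sid2, pname) (13 duplicate(s) eliminated) → {(1, Alpha), (12, Helix), (17, Helix), (19, Helix), (32, Helix), (33, Helix), (39, Alpha), (6, Alpha)}

{(1, Alpha), (12, Helix), (17, Helix), (19, Helix), (32, Helix), (33, Helix), (39, Alpha), (6, Alpha)}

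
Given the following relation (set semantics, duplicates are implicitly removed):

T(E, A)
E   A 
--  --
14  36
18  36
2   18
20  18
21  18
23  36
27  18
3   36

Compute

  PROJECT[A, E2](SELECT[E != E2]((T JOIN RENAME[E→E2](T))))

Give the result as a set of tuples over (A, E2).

{(18, 2), (18, 20), (18, 21), (18, 27), (36, 14), (36, 18), (36, 23), (36, 3)}

ρ[E→E2]: schema becomes (E2, A); tuples unchanged.
Natural join on A: {(14, 36, 14), (14, 36, 18), (14, 36, 23), (14, 36, 3), (18, 36, 14), (18, 36, 18), (18, 36, 23), (18, 36, 3), (2, 18, 2), (2, 18, 20), (2, 18, 21), (2, 18, 27), (20, 18, 2), (20, 18, 20), (20, 18, 21), (20, 18, 27), (21, 18, 2), (21, 18, 20), (21, 18, 21), (21, 18, 27), (23, 36, 14), (23, 36, 18), (23, 36, 23), (23, 36, 3), (27, 18, 2), (27, 18, 20), (27, 18, 21), (27, 18, 27), (3, 36, 14), (3, 36, 18), (3, 36, 23), (3, 36, 3)}
σ[E != E2]: keep tuples satisfying E != E2 → {(14, 36, 18), (14, 36, 23), (14, 36, 3), (18, 36, 14), (18, 36, 23), (18, 36, 3), (2, 18, 20), (2, 18, 21), (2, 18, 27), (20, 18, 2), (20, 18, 21), (20, 18, 27), (21, 18, 2), (21, 18, 20), (21, 18, 27), (23, 36, 14), (23, 36, 18), (23, 36, 3), (27, 18, 2), (27, 18, 20), (27, 18, 21), (3, 36, 14), (3, 36, 18), (3, 36, 23)}
Keep only column(s) A, E2 (16 duplicate(s) eliminated): {(18, 2), (18, 20), (18, 21), (18, 27), (36, 14), (36, 18), (36, 23), (36, 3)}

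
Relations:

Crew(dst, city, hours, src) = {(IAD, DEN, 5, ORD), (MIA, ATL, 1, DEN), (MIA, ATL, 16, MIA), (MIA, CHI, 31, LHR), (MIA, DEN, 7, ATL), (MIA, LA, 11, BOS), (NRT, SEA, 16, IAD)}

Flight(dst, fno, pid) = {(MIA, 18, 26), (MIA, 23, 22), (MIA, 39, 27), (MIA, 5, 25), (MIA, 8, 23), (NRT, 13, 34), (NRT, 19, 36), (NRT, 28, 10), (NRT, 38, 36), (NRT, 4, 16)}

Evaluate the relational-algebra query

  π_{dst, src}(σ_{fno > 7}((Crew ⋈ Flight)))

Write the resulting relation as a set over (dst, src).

{(MIA, ATL), (MIA, BOS), (MIA, DEN), (MIA, LHR), (MIA, MIA), (NRT, IAD)}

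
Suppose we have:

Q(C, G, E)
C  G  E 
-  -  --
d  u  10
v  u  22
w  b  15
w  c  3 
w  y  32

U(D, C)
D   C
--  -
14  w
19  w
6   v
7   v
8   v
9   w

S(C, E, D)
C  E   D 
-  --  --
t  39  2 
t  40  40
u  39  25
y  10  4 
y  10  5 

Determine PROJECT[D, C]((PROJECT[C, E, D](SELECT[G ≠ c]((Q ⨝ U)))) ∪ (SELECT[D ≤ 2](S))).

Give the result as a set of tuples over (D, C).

Q ⋈ U (natural join on C): {(v, u, 22, 6), (v, u, 22, 7), (v, u, 22, 8), (w, b, 15, 14), (w, b, 15, 19), (w, b, 15, 9), (w, c, 3, 14), (w, c, 3, 19), (w, c, 3, 9), (w, y, 32, 14), (w, y, 32, 19), (w, y, 32, 9)}
Apply σ_{G ≠ c}; surviving tuples: {(v, u, 22, 6), (v, u, 22, 7), (v, u, 22, 8), (w, b, 15, 14), (w, b, 15, 19), (w, b, 15, 9), (w, y, 32, 14), (w, y, 32, 19), (w, y, 32, 9)}
Keep only column(s) C, E, D: {(v, 22, 6), (v, 22, 7), (v, 22, 8), (w, 15, 14), (w, 15, 19), (w, 15, 9), (w, 32, 14), (w, 32, 19), (w, 32, 9)}
Apply σ_{D ≤ 2}; surviving tuples: {(t, 39, 2)}
Taking the union: {(t, 39, 2), (v, 22, 6), (v, 22, 7), (v, 22, 8), (w, 15, 14), (w, 15, 19), (w, 15, 9), (w, 32, 14), (w, 32, 19), (w, 32, 9)}
Keep only column(s) D, C (3 duplicate(s) eliminated): {(14, w), (19, w), (2, t), (6, v), (7, v), (8, v), (9, w)}

{(14, w), (19, w), (2, t), (6, v), (7, v), (8, v), (9, w)}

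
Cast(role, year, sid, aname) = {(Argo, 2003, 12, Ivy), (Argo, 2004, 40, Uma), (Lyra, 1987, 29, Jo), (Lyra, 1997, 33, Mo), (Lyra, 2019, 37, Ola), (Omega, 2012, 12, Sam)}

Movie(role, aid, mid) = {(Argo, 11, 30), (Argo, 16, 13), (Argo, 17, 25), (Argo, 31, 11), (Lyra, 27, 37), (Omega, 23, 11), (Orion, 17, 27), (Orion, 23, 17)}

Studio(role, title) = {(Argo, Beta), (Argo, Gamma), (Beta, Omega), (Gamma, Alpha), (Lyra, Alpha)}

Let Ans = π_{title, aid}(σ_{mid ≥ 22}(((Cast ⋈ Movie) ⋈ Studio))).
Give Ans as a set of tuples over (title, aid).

{(Alpha, 27), (Beta, 11), (Beta, 17), (Gamma, 11), (Gamma, 17)}

Joining Cast and Movie on role yields {(Argo, 2003, 12, Ivy, 11, 30), (Argo, 2003, 12, Ivy, 16, 13), (Argo, 2003, 12, Ivy, 17, 25), (Argo, 2003, 12, Ivy, 31, 11), (Argo, 2004, 40, Uma, 11, 30), (Argo, 2004, 40, Uma, 16, 13), (Argo, 2004, 40, Uma, 17, 25), (Argo, 2004, 40, Uma, 31, 11), (Lyra, 1987, 29, Jo, 27, 37), (Lyra, 1997, 33, Mo, 27, 37), (Lyra, 2019, 37, Ola, 27, 37), (Omega, 2012, 12, Sam, 23, 11)}.
Joining (Cast ⋈ Movie) and Studio on role yields {(Argo, 2003, 12, Ivy, 11, 30, Beta), (Argo, 2003, 12, Ivy, 11, 30, Gamma), (Argo, 2003, 12, Ivy, 16, 13, Beta), (Argo, 2003, 12, Ivy, 16, 13, Gamma), (Argo, 2003, 12, Ivy, 17, 25, Beta), (Argo, 2003, 12, Ivy, 17, 25, Gamma), (Argo, 2003, 12, Ivy, 31, 11, Beta), (Argo, 2003, 12, Ivy, 31, 11, Gamma), (Argo, 2004, 40, Uma, 11, 30, Beta), (Argo, 2004, 40, Uma, 11, 30, Gamma), (Argo, 2004, 40, Uma, 16, 13, Beta), (Argo, 2004, 40, Uma, 16, 13, Gamma), (Argo, 2004, 40, Uma, 17, 25, Beta), (Argo, 2004, 40, Uma, 17, 25, Gamma), (Argo, 2004, 40, Uma, 31, 11, Beta), (Argo, 2004, 40, Uma, 31, 11, Gamma), (Lyra, 1987, 29, Jo, 27, 37, Alpha), (Lyra, 1997, 33, Mo, 27, 37, Alpha), (Lyra, 2019, 37, Ola, 27, 37, Alpha)}.
Selection mid ≥ 22: {(Argo, 2003, 12, Ivy, 11, 30, Beta), (Argo, 2003, 12, Ivy, 11, 30, Gamma), (Argo, 2003, 12, Ivy, 17, 25, Beta), (Argo, 2003, 12, Ivy, 17, 25, Gamma), (Argo, 2004, 40, Uma, 11, 30, Beta), (Argo, 2004, 40, Uma, 11, 30, Gamma), (Argo, 2004, 40, Uma, 17, 25, Beta), (Argo, 2004, 40, Uma, 17, 25, Gamma), (Lyra, 1987, 29, Jo, 27, 37, Alpha), (Lyra, 1997, 33, Mo, 27, 37, Alpha), (Lyra, 2019, 37, Ola, 27, 37, Alpha)}
π[title, aid]: project onto (title, aid) (6 duplicate(s) eliminated) → {(Alpha, 27), (Beta, 11), (Beta, 17), (Gamma, 11), (Gamma, 17)}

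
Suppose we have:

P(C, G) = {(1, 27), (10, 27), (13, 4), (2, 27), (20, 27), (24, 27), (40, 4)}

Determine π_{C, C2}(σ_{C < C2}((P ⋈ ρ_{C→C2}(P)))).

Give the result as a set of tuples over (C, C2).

ρ[C→C2]: schema becomes (C2, G); tuples unchanged.
Joining P and ρ_{C→C2}(P) on G yields {(1, 27, 1), (1, 27, 10), (1, 27, 2), (1, 27, 20), (1, 27, 24), (10, 27, 1), (10, 27, 10), (10, 27, 2), (10, 27, 20), (10, 27, 24), (13, 4, 13), (13, 4, 40), (2, 27, 1), (2, 27, 10), (2, 27, 2), (2, 27, 20), (2, 27, 24), (20, 27, 1), (20, 27, 10), (20, 27, 2), (20, 27, 20), (20, 27, 24), (24, 27, 1), (24, 27, 10), (24, 27, 2), (24, 27, 20), (24, 27, 24), (40, 4, 13), (40, 4, 40)}.
σ[C < C2]: keep tuples satisfying C < C2 → {(1, 27, 10), (1, 27, 2), (1, 27, 20), (1, 27, 24), (10, 27, 20), (10, 27, 24), (13, 4, 40), (2, 27, 10), (2, 27, 20), (2, 27, 24), (20, 27, 24)}
π[C, C2]: project onto (C, C2) → {(1, 10), (1, 2), (1, 20), (1, 24), (10, 20), (10, 24), (13, 40), (2, 10), (2, 20), (2, 24), (20, 24)}

{(1, 10), (1, 2), (1, 20), (1, 24), (10, 20), (10, 24), (13, 40), (2, 10), (2, 20), (2, 24), (20, 24)}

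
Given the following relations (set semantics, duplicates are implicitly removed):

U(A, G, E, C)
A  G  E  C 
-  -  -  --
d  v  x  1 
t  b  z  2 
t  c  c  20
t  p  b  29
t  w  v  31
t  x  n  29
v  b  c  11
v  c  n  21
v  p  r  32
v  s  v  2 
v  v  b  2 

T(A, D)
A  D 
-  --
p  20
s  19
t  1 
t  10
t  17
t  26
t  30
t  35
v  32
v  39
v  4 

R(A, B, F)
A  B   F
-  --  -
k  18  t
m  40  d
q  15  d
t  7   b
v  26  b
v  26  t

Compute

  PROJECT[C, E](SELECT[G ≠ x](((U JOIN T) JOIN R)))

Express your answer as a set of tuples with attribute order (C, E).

{(11, c), (2, b), (2, v), (2, z), (20, c), (21, n), (29, b), (31, v), (32, r)}

U ⋈ T (natural join on A): {(t, b, z, 2, 1), (t, b, z, 2, 10), (t, b, z, 2, 17), (t, b, z, 2, 26), (t, b, z, 2, 30), (t, b, z, 2, 35), (t, c, c, 20, 1), (t, c, c, 20, 10), (t, c, c, 20, 17), (t, c, c, 20, 26), (t, c, c, 20, 30), (t, c, c, 20, 35), (t, p, b, 29, 1), (t, p, b, 29, 10), (t, p, b, 29, 17), (t, p, b, 29, 26), (t, p, b, 29, 30), (t, p, b, 29, 35), (t, w, v, 31, 1), (t, w, v, 31, 10), (t, w, v, 31, 17), (t, w, v, 31, 26), (t, w, v, 31, 30), (t, w, v, 31, 35), (t, x, n, 29, 1), (t, x, n, 29, 10), (t, x, n, 29, 17), (t, x, n, 29, 26), (t, x, n, 29, 30), (t, x, n, 29, 35), (v, b, c, 11, 32), (v, b, c, 11, 39), (v, b, c, 11, 4), (v, c, n, 21, 32), (v, c, n, 21, 39), (v, c, n, 21, 4), (v, p, r, 32, 32), (v, p, r, 32, 39), (v, p, r, 32, 4), (v, s, v, 2, 32), (v, s, v, 2, 39), (v, s, v, 2, 4), (v, v, b, 2, 32), (v, v, b, 2, 39), (v, v, b, 2, 4)}
(U JOIN T) ⋈ R (natural join on A): {(t, b, z, 2, 1, 7, b), (t, b, z, 2, 10, 7, b), (t, b, z, 2, 17, 7, b), (t, b, z, 2, 26, 7, b), (t, b, z, 2, 30, 7, b), (t, b, z, 2, 35, 7, b), (t, c, c, 20, 1, 7, b), (t, c, c, 20, 10, 7, b), (t, c, c, 20, 17, 7, b), (t, c, c, 20, 26, 7, b), (t, c, c, 20, 30, 7, b), (t, c, c, 20, 35, 7, b), (t, p, b, 29, 1, 7, b), (t, p, b, 29, 10, 7, b), (t, p, b, 29, 17, 7, b), (t, p, b, 29, 26, 7, b), (t, p, b, 29, 30, 7, b), (t, p, b, 29, 35, 7, b), (t, w, v, 31, 1, 7, b), (t, w, v, 31, 10, 7, b), (t, w, v, 31, 17, 7, b), (t, w, v, 31, 26, 7, b), (t, w, v, 31, 30, 7, b), (t, w, v, 31, 35, 7, b), (t, x, n, 29, 1, 7, b), (t, x, n, 29, 10, 7, b), (t, x, n, 29, 17, 7, b), (t, x, n, 29, 26, 7, b), (t, x, n, 29, 30, 7, b), (t, x, n, 29, 35, 7, b), (v, b, c, 11, 32, 26, b), (v, b, c, 11, 32, 26, t), (v, b, c, 11, 39, 26, b), (v, b, c, 11, 39, 26, t), (v, b, c, 11, 4, 26, b), (v, b, c, 11, 4, 26, t), (v, c, n, 21, 32, 26, b), (v, c, n, 21, 32, 26, t), (v, c, n, 21, 39, 26, b), (v, c, n, 21, 39, 26, t), (v, c, n, 21, 4, 26, b), (v, c, n, 21, 4, 26, t), (v, p, r, 32, 32, 26, b), (v, p, r, 32, 32, 26, t), (v, p, r, 32, 39, 26, b), (v, p, r, 32, 39, 26, t), (v, p, r, 32, 4, 26, b), (v, p, r, 32, 4, 26, t), (v, s, v, 2, 32, 26, b), (v, s, v, 2, 32, 26, t), (v, s, v, 2, 39, 26, b), (v, s, v, 2, 39, 26, t), (v, s, v, 2, 4, 26, b), (v, s, v, 2, 4, 26, t), (v, v, b, 2, 32, 26, b), (v, v, b, 2, 32, 26, t), (v, v, b, 2, 39, 26, b), (v, v, b, 2, 39, 26, t), (v, v, b, 2, 4, 26, b), (v, v, b, 2, 4, 26, t)}
σ[G ≠ x]: keep tuples satisfying G ≠ x → {(t, b, z, 2, 1, 7, b), (t, b, z, 2, 10, 7, b), (t, b, z, 2, 17, 7, b), (t, b, z, 2, 26, 7, b), (t, b, z, 2, 30, 7, b), (t, b, z, 2, 35, 7, b), (t, c, c, 20, 1, 7, b), (t, c, c, 20, 10, 7, b), (t, c, c, 20, 17, 7, b), (t, c, c, 20, 26, 7, b), (t, c, c, 20, 30, 7, b), (t, c, c, 20, 35, 7, b), (t, p, b, 29, 1, 7, b), (t, p, b, 29, 10, 7, b), (t, p, b, 29, 17, 7, b), (t, p, b, 29, 26, 7, b), (t, p, b, 29, 30, 7, b), (t, p, b, 29, 35, 7, b), (t, w, v, 31, 1, 7, b), (t, w, v, 31, 10, 7, b), (t, w, v, 31, 17, 7, b), (t, w, v, 31, 26, 7, b), (t, w, v, 31, 30, 7, b), (t, w, v, 31, 35, 7, b), (v, b, c, 11, 32, 26, b), (v, b, c, 11, 32, 26, t), (v, b, c, 11, 39, 26, b), (v, b, c, 11, 39, 26, t), (v, b, c, 11, 4, 26, b), (v, b, c, 11, 4, 26, t), (v, c, n, 21, 32, 26, b), (v, c, n, 21, 32, 26, t), (v, c, n, 21, 39, 26, b), (v, c, n, 21, 39, 26, t), (v, c, n, 21, 4, 26, b), (v, c, n, 21, 4, 26, t), (v, p, r, 32, 32, 26, b), (v, p, r, 32, 32, 26, t), (v, p, r, 32, 39, 26, b), (v, p, r, 32, 39, 26, t), (v, p, r, 32, 4, 26, b), (v, p, r, 32, 4, 26, t), (v, s, v, 2, 32, 26, b), (v, s, v, 2, 32, 26, t), (v, s, v, 2, 39, 26, b), (v, s, v, 2, 39, 26, t), (v, s, v, 2, 4, 26, b), (v, s, v, 2, 4, 26, t), (v, v, b, 2, 32, 26, b), (v, v, b, 2, 32, 26, t), (v, v, b, 2, 39, 26, b), (v, v, b, 2, 39, 26, t), (v, v, b, 2, 4, 26, b), (v, v, b, 2, 4, 26, t)}
π[C, E]: project onto (C, E) (45 duplicate(s) eliminated) → {(11, c), (2, b), (2, v), (2, z), (20, c), (21, n), (29, b), (31, v), (32, r)}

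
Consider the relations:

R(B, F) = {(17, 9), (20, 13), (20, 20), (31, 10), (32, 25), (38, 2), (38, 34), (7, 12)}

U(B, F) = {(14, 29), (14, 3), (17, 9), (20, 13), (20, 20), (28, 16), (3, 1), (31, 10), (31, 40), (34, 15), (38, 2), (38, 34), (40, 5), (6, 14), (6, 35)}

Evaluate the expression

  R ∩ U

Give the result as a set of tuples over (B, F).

{(17, 9), (20, 13), (20, 20), (31, 10), (38, 2), (38, 34)}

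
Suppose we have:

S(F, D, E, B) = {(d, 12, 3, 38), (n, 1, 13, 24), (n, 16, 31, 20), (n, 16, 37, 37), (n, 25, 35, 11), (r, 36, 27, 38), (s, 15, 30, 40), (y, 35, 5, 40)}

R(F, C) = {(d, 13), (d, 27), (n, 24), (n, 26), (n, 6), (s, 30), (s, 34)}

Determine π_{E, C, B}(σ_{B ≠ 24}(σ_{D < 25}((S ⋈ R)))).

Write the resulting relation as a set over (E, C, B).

{(3, 13, 38), (3, 27, 38), (30, 30, 40), (30, 34, 40), (31, 24, 20), (31, 26, 20), (31, 6, 20), (37, 24, 37), (37, 26, 37), (37, 6, 37)}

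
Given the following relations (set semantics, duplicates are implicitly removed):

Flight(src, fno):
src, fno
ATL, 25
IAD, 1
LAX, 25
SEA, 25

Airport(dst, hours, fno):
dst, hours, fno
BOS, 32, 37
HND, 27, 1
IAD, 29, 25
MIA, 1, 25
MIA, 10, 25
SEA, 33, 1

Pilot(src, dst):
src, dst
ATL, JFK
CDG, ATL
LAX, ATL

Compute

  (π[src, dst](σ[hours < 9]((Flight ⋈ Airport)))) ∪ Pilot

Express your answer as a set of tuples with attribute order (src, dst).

{(ATL, JFK), (ATL, MIA), (CDG, ATL), (LAX, ATL), (LAX, MIA), (SEA, MIA)}

Flight ⋈ Airport (natural join on fno): {(ATL, 25, IAD, 29), (ATL, 25, MIA, 1), (ATL, 25, MIA, 10), (IAD, 1, HND, 27), (IAD, 1, SEA, 33), (LAX, 25, IAD, 29), (LAX, 25, MIA, 1), (LAX, 25, MIA, 10), (SEA, 25, IAD, 29), (SEA, 25, MIA, 1), (SEA, 25, MIA, 10)}
Filtering on hours < 9 leaves {(ATL, 25, MIA, 1), (LAX, 25, MIA, 1), (SEA, 25, MIA, 1)}.
Projecting to src, dst: {(ATL, MIA), (LAX, MIA), (SEA, MIA)}
Taking the union: {(ATL, JFK), (ATL, MIA), (CDG, ATL), (LAX, ATL), (LAX, MIA), (SEA, MIA)}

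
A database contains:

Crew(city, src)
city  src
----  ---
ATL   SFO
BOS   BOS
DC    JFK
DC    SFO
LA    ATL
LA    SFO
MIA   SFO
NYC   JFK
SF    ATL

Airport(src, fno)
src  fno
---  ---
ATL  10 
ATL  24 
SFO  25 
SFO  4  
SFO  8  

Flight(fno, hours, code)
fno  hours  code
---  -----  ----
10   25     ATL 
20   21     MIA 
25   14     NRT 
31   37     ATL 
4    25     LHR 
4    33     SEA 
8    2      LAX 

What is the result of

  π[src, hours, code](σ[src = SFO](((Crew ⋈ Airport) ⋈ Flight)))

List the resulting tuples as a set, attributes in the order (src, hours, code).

Natural join on src: {(ATL, SFO, 25), (ATL, SFO, 4), (ATL, SFO, 8), (DC, SFO, 25), (DC, SFO, 4), (DC, SFO, 8), (LA, ATL, 10), (LA, ATL, 24), (LA, SFO, 25), (LA, SFO, 4), (LA, SFO, 8), (MIA, SFO, 25), (MIA, SFO, 4), (MIA, SFO, 8), (SF, ATL, 10), (SF, ATL, 24)}
Natural join on fno: {(ATL, SFO, 25, 14, NRT), (ATL, SFO, 4, 25, LHR), (ATL, SFO, 4, 33, SEA), (ATL, SFO, 8, 2, LAX), (DC, SFO, 25, 14, NRT), (DC, SFO, 4, 25, LHR), (DC, SFO, 4, 33, SEA), (DC, SFO, 8, 2, LAX), (LA, ATL, 10, 25, ATL), (LA, SFO, 25, 14, NRT), (LA, SFO, 4, 25, LHR), (LA, SFO, 4, 33, SEA), (LA, SFO, 8, 2, LAX), (MIA, SFO, 25, 14, NRT), (MIA, SFO, 4, 25, LHR), (MIA, SFO, 4, 33, SEA), (MIA, SFO, 8, 2, LAX), (SF, ATL, 10, 25, ATL)}
Apply σ_{src = SFO}; surviving tuples: {(ATL, SFO, 25, 14, NRT), (ATL, SFO, 4, 25, LHR), (ATL, SFO, 4, 33, SEA), (ATL, SFO, 8, 2, LAX), (DC, SFO, 25, 14, NRT), (DC, SFO, 4, 25, LHR), (DC, SFO, 4, 33, SEA), (DC, SFO, 8, 2, LAX), (LA, SFO, 25, 14, NRT), (LA, SFO, 4, 25, LHR), (LA, SFO, 4, 33, SEA), (LA, SFO, 8, 2, LAX), (MIA, SFO, 25, 14, NRT), (MIA, SFO, 4, 25, LHR), (MIA, SFO, 4, 33, SEA), (MIA, SFO, 8, 2, LAX)}
π_{src, hours, code} gives {(SFO, 14, NRT), (SFO, 2, LAX), (SFO, 25, LHR), (SFO, 33, SEA)} (12 duplicate(s) eliminated).

{(SFO, 14, NRT), (SFO, 2, LAX), (SFO, 25, LHR), (SFO, 33, SEA)}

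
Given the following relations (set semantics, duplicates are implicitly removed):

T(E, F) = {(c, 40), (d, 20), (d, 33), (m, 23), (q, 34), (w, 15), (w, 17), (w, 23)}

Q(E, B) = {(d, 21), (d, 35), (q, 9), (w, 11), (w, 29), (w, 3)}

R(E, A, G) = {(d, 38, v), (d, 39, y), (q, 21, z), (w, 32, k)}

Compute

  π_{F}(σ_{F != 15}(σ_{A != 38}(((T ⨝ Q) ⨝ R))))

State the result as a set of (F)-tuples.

{17, 20, 23, 33, 34}

Joining T and Q on E yields {(d, 20, 21), (d, 20, 35), (d, 33, 21), (d, 33, 35), (q, 34, 9), (w, 15, 11), (w, 15, 29), (w, 15, 3), (w, 17, 11), (w, 17, 29), (w, 17, 3), (w, 23, 11), (w, 23, 29), (w, 23, 3)}.
Joining (T ⨝ Q) and R on E yields {(d, 20, 21, 38, v), (d, 20, 21, 39, y), (d, 20, 35, 38, v), (d, 20, 35, 39, y), (d, 33, 21, 38, v), (d, 33, 21, 39, y), (d, 33, 35, 38, v), (d, 33, 35, 39, y), (q, 34, 9, 21, z), (w, 15, 11, 32, k), (w, 15, 29, 32, k), (w, 15, 3, 32, k), (w, 17, 11, 32, k), (w, 17, 29, 32, k), (w, 17, 3, 32, k), (w, 23, 11, 32, k), (w, 23, 29, 32, k), (w, 23, 3, 32, k)}.
Filtering on A != 38 leaves {(d, 20, 21, 39, y), (d, 20, 35, 39, y), (d, 33, 21, 39, y), (d, 33, 35, 39, y), (q, 34, 9, 21, z), (w, 15, 11, 32, k), (w, 15, 29, 32, k), (w, 15, 3, 32, k), (w, 17, 11, 32, k), (w, 17, 29, 32, k), (w, 17, 3, 32, k), (w, 23, 11, 32, k), (w, 23, 29, 32, k), (w, 23, 3, 32, k)}.
Filtering on F != 15 leaves {(d, 20, 21, 39, y), (d, 20, 35, 39, y), (d, 33, 21, 39, y), (d, 33, 35, 39, y), (q, 34, 9, 21, z), (w, 17, 11, 32, k), (w, 17, 29, 32, k), (w, 17, 3, 32, k), (w, 23, 11, 32, k), (w, 23, 29, 32, k), (w, 23, 3, 32, k)}.
Keep only column(s) F (6 duplicate(s) eliminated): {17, 20, 23, 33, 34}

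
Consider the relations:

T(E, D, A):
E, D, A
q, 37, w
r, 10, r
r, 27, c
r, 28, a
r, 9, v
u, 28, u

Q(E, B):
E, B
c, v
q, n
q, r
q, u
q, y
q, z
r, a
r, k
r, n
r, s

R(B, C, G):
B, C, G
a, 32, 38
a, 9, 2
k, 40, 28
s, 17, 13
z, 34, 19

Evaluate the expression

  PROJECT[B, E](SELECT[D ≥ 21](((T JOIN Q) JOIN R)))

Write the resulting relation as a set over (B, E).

{(a, r), (k, r), (s, r), (z, q)}

T ⋈ Q (natural join on E): {(q, 37, w, n), (q, 37, w, r), (q, 37, w, u), (q, 37, w, y), (q, 37, w, z), (r, 10, r, a), (r, 10, r, k), (r, 10, r, n), (r, 10, r, s), (r, 27, c, a), (r, 27, c, k), (r, 27, c, n), (r, 27, c, s), (r, 28, a, a), (r, 28, a, k), (r, 28, a, n), (r, 28, a, s), (r, 9, v, a), (r, 9, v, k), (r, 9, v, n), (r, 9, v, s)}
(T JOIN Q) ⋈ R (natural join on B): {(q, 37, w, z, 34, 19), (r, 10, r, a, 32, 38), (r, 10, r, a, 9, 2), (r, 10, r, k, 40, 28), (r, 10, r, s, 17, 13), (r, 27, c, a, 32, 38), (r, 27, c, a, 9, 2), (r, 27, c, k, 40, 28), (r, 27, c, s, 17, 13), (r, 28, a, a, 32, 38), (r, 28, a, a, 9, 2), (r, 28, a, k, 40, 28), (r, 28, a, s, 17, 13), (r, 9, v, a, 32, 38), (r, 9, v, a, 9, 2), (r, 9, v, k, 40, 28), (r, 9, v, s, 17, 13)}
σ[D ≥ 21]: keep tuples satisfying D ≥ 21 → {(q, 37, w, z, 34, 19), (r, 27, c, a, 32, 38), (r, 27, c, a, 9, 2), (r, 27, c, k, 40, 28), (r, 27, c, s, 17, 13), (r, 28, a, a, 32, 38), (r, 28, a, a, 9, 2), (r, 28, a, k, 40, 28), (r, 28, a, s, 17, 13)}
Projecting to B, E (5 duplicate(s) eliminated): {(a, r), (k, r), (s, r), (z, q)}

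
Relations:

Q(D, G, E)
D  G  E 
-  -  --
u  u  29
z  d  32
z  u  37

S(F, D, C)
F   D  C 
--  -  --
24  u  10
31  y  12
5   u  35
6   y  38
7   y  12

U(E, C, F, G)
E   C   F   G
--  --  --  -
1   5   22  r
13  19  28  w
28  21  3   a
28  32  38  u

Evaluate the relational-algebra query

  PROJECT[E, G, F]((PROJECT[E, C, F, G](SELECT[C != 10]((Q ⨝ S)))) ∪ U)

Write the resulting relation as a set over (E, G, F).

{(1, r, 22), (13, w, 28), (28, a, 3), (28, u, 38), (29, u, 5)}

Joining Q and S on D yields {(u, u, 29, 24, 10), (u, u, 29, 5, 35)}.
Apply σ_{C != 10}; surviving tuples: {(u, u, 29, 5, 35)}
π_{E, C, F, G} gives {(29, 35, 5, u)}.
Taking the union: {(1, 5, 22, r), (13, 19, 28, w), (28, 21, 3, a), (28, 32, 38, u), (29, 35, 5, u)}
π_{E, G, F} gives {(1, r, 22), (13, w, 28), (28, a, 3), (28, u, 38), (29, u, 5)}.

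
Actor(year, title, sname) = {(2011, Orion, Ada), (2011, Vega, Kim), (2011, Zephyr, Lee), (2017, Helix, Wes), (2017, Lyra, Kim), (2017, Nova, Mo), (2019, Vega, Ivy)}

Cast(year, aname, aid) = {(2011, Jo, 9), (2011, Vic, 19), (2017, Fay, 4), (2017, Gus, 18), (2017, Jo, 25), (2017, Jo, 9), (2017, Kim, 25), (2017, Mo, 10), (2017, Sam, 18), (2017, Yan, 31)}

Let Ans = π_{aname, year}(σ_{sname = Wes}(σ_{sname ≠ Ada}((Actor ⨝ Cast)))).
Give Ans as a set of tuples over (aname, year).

{(Fay, 2017), (Gus, 2017), (Jo, 2017), (Kim, 2017), (Mo, 2017), (Sam, 2017), (Yan, 2017)}

Natural join on year: {(2011, Orion, Ada, Jo, 9), (2011, Orion, Ada, Vic, 19), (2011, Vega, Kim, Jo, 9), (2011, Vega, Kim, Vic, 19), (2011, Zephyr, Lee, Jo, 9), (2011, Zephyr, Lee, Vic, 19), (2017, Helix, Wes, Fay, 4), (2017, Helix, Wes, Gus, 18), (2017, Helix, Wes, Jo, 25), (2017, Helix, Wes, Jo, 9), (2017, Helix, Wes, Kim, 25), (2017, Helix, Wes, Mo, 10), (2017, Helix, Wes, Sam, 18), (2017, Helix, Wes, Yan, 31), (2017, Lyra, Kim, Fay, 4), (2017, Lyra, Kim, Gus, 18), (2017, Lyra, Kim, Jo, 25), (2017, Lyra, Kim, Jo, 9), (2017, Lyra, Kim, Kim, 25), (2017, Lyra, Kim, Mo, 10), (2017, Lyra, Kim, Sam, 18), (2017, Lyra, Kim, Yan, 31), (2017, Nova, Mo, Fay, 4), (2017, Nova, Mo, Gus, 18), (2017, Nova, Mo, Jo, 25), (2017, Nova, Mo, Jo, 9), (2017, Nova, Mo, Kim, 25), (2017, Nova, Mo, Mo, 10), (2017, Nova, Mo, Sam, 18), (2017, Nova, Mo, Yan, 31)}
Apply σ_{sname ≠ Ada}; surviving tuples: {(2011, Vega, Kim, Jo, 9), (2011, Vega, Kim, Vic, 19), (2011, Zephyr, Lee, Jo, 9), (2011, Zephyr, Lee, Vic, 19), (2017, Helix, Wes, Fay, 4), (2017, Helix, Wes, Gus, 18), (2017, Helix, Wes, Jo, 25), (2017, Helix, Wes, Jo, 9), (2017, Helix, Wes, Kim, 25), (2017, Helix, Wes, Mo, 10), (2017, Helix, Wes, Sam, 18), (2017, Helix, Wes, Yan, 31), (2017, Lyra, Kim, Fay, 4), (2017, Lyra, Kim, Gus, 18), (2017, Lyra, Kim, Jo, 25), (2017, Lyra, Kim, Jo, 9), (2017, Lyra, Kim, Kim, 25), (2017, Lyra, Kim, Mo, 10), (2017, Lyra, Kim, Sam, 18), (2017, Lyra, Kim, Yan, 31), (2017, Nova, Mo, Fay, 4), (2017, Nova, Mo, Gus, 18), (2017, Nova, Mo, Jo, 25), (2017, Nova, Mo, Jo, 9), (2017, Nova, Mo, Kim, 25), (2017, Nova, Mo, Mo, 10), (2017, Nova, Mo, Sam, 18), (2017, Nova, Mo, Yan, 31)}
Apply σ_{sname = Wes}; surviving tuples: {(2017, Helix, Wes, Fay, 4), (2017, Helix, Wes, Gus, 18), (2017, Helix, Wes, Jo, 25), (2017, Helix, Wes, Jo, 9), (2017, Helix, Wes, Kim, 25), (2017, Helix, Wes, Mo, 10), (2017, Helix, Wes, Sam, 18), (2017, Helix, Wes, Yan, 31)}
π_{aname, year} gives {(Fay, 2017), (Gus, 2017), (Jo, 2017), (Kim, 2017), (Mo, 2017), (Sam, 2017), (Yan, 2017)} (1 duplicate(s) eliminated).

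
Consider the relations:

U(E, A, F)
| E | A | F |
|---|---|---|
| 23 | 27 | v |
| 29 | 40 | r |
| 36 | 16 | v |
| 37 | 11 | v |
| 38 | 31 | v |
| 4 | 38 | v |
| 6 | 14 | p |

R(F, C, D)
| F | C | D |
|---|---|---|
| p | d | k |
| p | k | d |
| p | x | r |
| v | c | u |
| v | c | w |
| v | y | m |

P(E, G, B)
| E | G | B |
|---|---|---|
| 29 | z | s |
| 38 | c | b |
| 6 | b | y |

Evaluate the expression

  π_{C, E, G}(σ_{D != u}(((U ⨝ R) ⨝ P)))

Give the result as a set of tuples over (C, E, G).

{(c, 38, c), (d, 6, b), (k, 6, b), (x, 6, b), (y, 38, c)}

Joining U and R on F yields {(23, 27, v, c, u), (23, 27, v, c, w), (23, 27, v, y, m), (36, 16, v, c, u), (36, 16, v, c, w), (36, 16, v, y, m), (37, 11, v, c, u), (37, 11, v, c, w), (37, 11, v, y, m), (38, 31, v, c, u), (38, 31, v, c, w), (38, 31, v, y, m), (4, 38, v, c, u), (4, 38, v, c, w), (4, 38, v, y, m), (6, 14, p, d, k), (6, 14, p, k, d), (6, 14, p, x, r)}.
Joining (U ⨝ R) and P on E yields {(38, 31, v, c, u, c, b), (38, 31, v, c, w, c, b), (38, 31, v, y, m, c, b), (6, 14, p, d, k, b, y), (6, 14, p, k, d, b, y), (6, 14, p, x, r, b, y)}.
σ[D != u]: keep tuples satisfying D != u → {(38, 31, v, c, w, c, b), (38, 31, v, y, m, c, b), (6, 14, p, d, k, b, y), (6, 14, p, k, d, b, y), (6, 14, p, x, r, b, y)}
Projecting to C, E, G: {(c, 38, c), (d, 6, b), (k, 6, b), (x, 6, b), (y, 38, c)}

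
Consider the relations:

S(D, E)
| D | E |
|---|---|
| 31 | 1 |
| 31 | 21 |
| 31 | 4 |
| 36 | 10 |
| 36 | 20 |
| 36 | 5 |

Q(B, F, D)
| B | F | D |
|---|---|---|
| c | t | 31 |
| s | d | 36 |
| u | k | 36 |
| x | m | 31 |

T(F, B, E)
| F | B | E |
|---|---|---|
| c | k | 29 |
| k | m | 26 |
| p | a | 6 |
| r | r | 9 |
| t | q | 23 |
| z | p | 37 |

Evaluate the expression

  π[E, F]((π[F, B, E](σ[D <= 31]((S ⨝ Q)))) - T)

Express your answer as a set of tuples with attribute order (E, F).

S ⋈ Q (natural join on D): {(31, 1, c, t), (31, 1, x, m), (31, 21, c, t), (31, 21, x, m), (31, 4, c, t), (31, 4, x, m), (36, 10, s, d), (36, 10, u, k), (36, 20, s, d), (36, 20, u, k), (36, 5, s, d), (36, 5, u, k)}
Selection D <= 31: {(31, 1, c, t), (31, 1, x, m), (31, 21, c, t), (31, 21, x, m), (31, 4, c, t), (31, 4, x, m)}
π[F, B, E]: project onto (F, B, E) → {(m, x, 1), (m, x, 21), (m, x, 4), (t, c, 1), (t, c, 21), (t, c, 4)}
Set difference of the two operands is {(m, x, 1), (m, x, 21), (m, x, 4), (t, c, 1), (t, c, 21), (t, c, 4)}.
π[E, F]: project onto (E, F) → {(1, m), (1, t), (21, m), (21, t), (4, m), (4, t)}

{(1, m), (1, t), (21, m), (21, t), (4, m), (4, t)}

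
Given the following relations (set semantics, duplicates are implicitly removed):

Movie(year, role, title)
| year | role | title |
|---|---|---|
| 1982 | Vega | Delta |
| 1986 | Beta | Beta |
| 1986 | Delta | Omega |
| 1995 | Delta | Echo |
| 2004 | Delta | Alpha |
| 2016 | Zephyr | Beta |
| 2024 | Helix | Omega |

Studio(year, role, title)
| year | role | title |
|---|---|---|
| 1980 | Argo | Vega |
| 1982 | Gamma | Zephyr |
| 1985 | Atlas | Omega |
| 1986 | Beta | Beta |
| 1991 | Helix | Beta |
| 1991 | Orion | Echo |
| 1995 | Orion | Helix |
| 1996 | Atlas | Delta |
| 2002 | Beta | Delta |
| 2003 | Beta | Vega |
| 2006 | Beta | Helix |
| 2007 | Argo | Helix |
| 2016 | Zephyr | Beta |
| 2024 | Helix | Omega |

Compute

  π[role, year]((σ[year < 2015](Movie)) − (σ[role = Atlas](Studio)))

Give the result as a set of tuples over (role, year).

{(Beta, 1986), (Delta, 1986), (Delta, 1995), (Delta, 2004), (Vega, 1982)}

Selection year < 2015: {(1982, Vega, Delta), (1986, Beta, Beta), (1986, Delta, Omega), (1995, Delta, Echo), (2004, Delta, Alpha)}
Selection role = Atlas: {(1985, Atlas, Omega), (1996, Atlas, Delta)}
Difference: {(1982, Vega, Delta), (1986, Beta, Beta), (1986, Delta, Omega), (1995, Delta, Echo), (2004, Delta, Alpha)} with {(1985, Atlas, Omega), (1996, Atlas, Delta)} → {(1982, Vega, Delta), (1986, Beta, Beta), (1986, Delta, Omega), (1995, Delta, Echo), (2004, Delta, Alpha)}
Keep only column(s) role, year: {(Beta, 1986), (Delta, 1986), (Delta, 1995), (Delta, 2004), (Vega, 1982)}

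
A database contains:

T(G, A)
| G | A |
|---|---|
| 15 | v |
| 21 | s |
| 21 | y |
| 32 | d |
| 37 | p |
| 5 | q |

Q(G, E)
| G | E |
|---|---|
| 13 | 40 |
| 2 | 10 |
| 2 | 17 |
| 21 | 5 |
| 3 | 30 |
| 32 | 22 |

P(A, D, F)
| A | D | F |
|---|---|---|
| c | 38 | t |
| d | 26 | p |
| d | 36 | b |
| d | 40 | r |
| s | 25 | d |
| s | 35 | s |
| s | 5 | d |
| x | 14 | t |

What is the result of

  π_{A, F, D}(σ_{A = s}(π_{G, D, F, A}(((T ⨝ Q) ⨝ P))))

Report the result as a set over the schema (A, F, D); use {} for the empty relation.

Natural join on G: {(21, s, 5), (21, y, 5), (32, d, 22)}
Natural join on A: {(21, s, 5, 25, d), (21, s, 5, 35, s), (21, s, 5, 5, d), (32, d, 22, 26, p), (32, d, 22, 36, b), (32, d, 22, 40, r)}
π_{G, D, F, A} gives {(21, 25, d, s), (21, 35, s, s), (21, 5, d, s), (32, 26, p, d), (32, 36, b, d), (32, 40, r, d)}.
Filtering on A = s leaves {(21, 25, d, s), (21, 35, s, s), (21, 5, d, s)}.
π_{A, F, D} gives {(s, d, 25), (s, d, 5), (s, s, 35)}.

{(s, d, 25), (s, d, 5), (s, s, 35)}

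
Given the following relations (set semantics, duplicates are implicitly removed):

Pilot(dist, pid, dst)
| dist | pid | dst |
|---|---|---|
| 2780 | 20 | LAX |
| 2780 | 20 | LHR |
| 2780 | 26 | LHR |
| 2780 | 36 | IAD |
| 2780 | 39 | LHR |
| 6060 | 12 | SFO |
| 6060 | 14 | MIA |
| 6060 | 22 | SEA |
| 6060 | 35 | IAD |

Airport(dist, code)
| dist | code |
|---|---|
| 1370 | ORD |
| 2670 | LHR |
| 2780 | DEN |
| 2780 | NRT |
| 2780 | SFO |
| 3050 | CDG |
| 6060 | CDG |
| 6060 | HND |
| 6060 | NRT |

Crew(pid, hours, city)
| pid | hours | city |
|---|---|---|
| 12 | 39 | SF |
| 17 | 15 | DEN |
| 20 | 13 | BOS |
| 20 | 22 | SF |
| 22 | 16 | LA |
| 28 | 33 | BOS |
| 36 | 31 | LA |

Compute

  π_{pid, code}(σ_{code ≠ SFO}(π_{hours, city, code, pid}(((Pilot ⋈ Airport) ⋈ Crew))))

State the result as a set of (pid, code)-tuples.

Natural join on dist: {(2780, 20, LAX, DEN), (2780, 20, LAX, NRT), (2780, 20, LAX, SFO), (2780, 20, LHR, DEN), (2780, 20, LHR, NRT), (2780, 20, LHR, SFO), (2780, 26, LHR, DEN), (2780, 26, LHR, NRT), (2780, 26, LHR, SFO), (2780, 36, IAD, DEN), (2780, 36, IAD, NRT), (2780, 36, IAD, SFO), (2780, 39, LHR, DEN), (2780, 39, LHR, NRT), (2780, 39, LHR, SFO), (6060, 12, SFO, CDG), (6060, 12, SFO, HND), (6060, 12, SFO, NRT), (6060, 14, MIA, CDG), (6060, 14, MIA, HND), (6060, 14, MIA, NRT), (6060, 22, SEA, CDG), (6060, 22, SEA, HND), (6060, 22, SEA, NRT), (6060, 35, IAD, CDG), (6060, 35, IAD, HND), (6060, 35, IAD, NRT)}
Natural join on pid: {(2780, 20, LAX, DEN, 13, BOS), (2780, 20, LAX, DEN, 22, SF), (2780, 20, LAX, NRT, 13, BOS), (2780, 20, LAX, NRT, 22, SF), (2780, 20, LAX, SFO, 13, BOS), (2780, 20, LAX, SFO, 22, SF), (2780, 20, LHR, DEN, 13, BOS), (2780, 20, LHR, DEN, 22, SF), (2780, 20, LHR, NRT, 13, BOS), (2780, 20, LHR, NRT, 22, SF), (2780, 20, LHR, SFO, 13, BOS), (2780, 20, LHR, SFO, 22, SF), (2780, 36, IAD, DEN, 31, LA), (2780, 36, IAD, NRT, 31, LA), (2780, 36, IAD, SFO, 31, LA), (6060, 12, SFO, CDG, 39, SF), (6060, 12, SFO, HND, 39, SF), (6060, 12, SFO, NRT, 39, SF), (6060, 22, SEA, CDG, 16, LA), (6060, 22, SEA, HND, 16, LA), (6060, 22, SEA, NRT, 16, LA)}
π_{hours, city, code, pid} gives {(13, BOS, DEN, 20), (13, BOS, NRT, 20), (13, BOS, SFO, 20), (16, LA, CDG, 22), (16, LA, HND, 22), (16, LA, NRT, 22), (22, SF, DEN, 20), (22, SF, NRT, 20), (22, SF, SFO, 20), (31, LA, DEN, 36), (31, LA, NRT, 36), (31, LA, SFO, 36), (39, SF, CDG, 12), (39, SF, HND, 12), (39, SF, NRT, 12)} (6 duplicate(s) eliminated).
σ[code ≠ SFO]: keep tuples satisfying code ≠ SFO → {(13, BOS, DEN, 20), (13, BOS, NRT, 20), (16, LA, CDG, 22), (16, LA, HND, 22), (16, LA, NRT, 22), (22, SF, DEN, 20), (22, SF, NRT, 20), (31, LA, DEN, 36), (31, LA, NRT, 36), (39, SF, CDG, 12), (39, SF, HND, 12), (39, SF, NRT, 12)}
π_{pid, code} gives {(12, CDG), (12, HND), (12, NRT), (20, DEN), (20, NRT), (22, CDG), (22, HND), (22, NRT), (36, DEN), (36, NRT)} (2 duplicate(s) eliminated).

{(12, CDG), (12, HND), (12, NRT), (20, DEN), (20, NRT), (22, CDG), (22, HND), (22, NRT), (36, DEN), (36, NRT)}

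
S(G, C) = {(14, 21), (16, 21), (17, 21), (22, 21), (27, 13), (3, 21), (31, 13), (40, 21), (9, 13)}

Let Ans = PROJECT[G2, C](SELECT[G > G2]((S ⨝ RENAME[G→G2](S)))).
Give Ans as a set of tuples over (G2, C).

ρ[G→G2]: schema becomes (G2, C); tuples unchanged.
Natural join on C: {(14, 21, 14), (14, 21, 16), (14, 21, 17), (14, 21, 22), (14, 21, 3), (14, 21, 40), (16, 21, 14), (16, 21, 16), (16, 21, 17), (16, 21, 22), (16, 21, 3), (16, 21, 40), (17, 21, 14), (17, 21, 16), (17, 21, 17), (17, 21, 22), (17, 21, 3), (17, 21, 40), (22, 21, 14), (22, 21, 16), (22, 21, 17), (22, 21, 22), (22, 21, 3), (22, 21, 40), (27, 13, 27), (27, 13, 31), (27, 13, 9), (3, 21, 14), (3, 21, 16), (3, 21, 17), (3, 21, 22), (3, 21, 3), (3, 21, 40), (31, 13, 27), (31, 13, 31), (31, 13, 9), (40, 21, 14), (40, 21, 16), (40, 21, 17), (40, 21, 22), (40, 21, 3), (40, 21, 40), (9, 13, 27), (9, 13, 31), (9, 13, 9)}
Filtering on G > G2 leaves {(14, 21, 3), (16, 21, 14), (16, 21, 3), (17, 21, 14), (17, 21, 16), (17, 21, 3), (22, 21, 14), (22, 21, 16), (22, 21, 17), (22, 21, 3), (27, 13, 9), (31, 13, 27), (31, 13, 9), (40, 21, 14), (40, 21, 16), (40, 21, 17), (40, 21, 22), (40, 21, 3)}.
Keep only column(s) G2, C (11 duplicate(s) eliminated): {(14, 21), (16, 21), (17, 21), (22, 21), (27, 13), (3, 21), (9, 13)}

{(14, 21), (16, 21), (17, 21), (22, 21), (27, 13), (3, 21), (9, 13)}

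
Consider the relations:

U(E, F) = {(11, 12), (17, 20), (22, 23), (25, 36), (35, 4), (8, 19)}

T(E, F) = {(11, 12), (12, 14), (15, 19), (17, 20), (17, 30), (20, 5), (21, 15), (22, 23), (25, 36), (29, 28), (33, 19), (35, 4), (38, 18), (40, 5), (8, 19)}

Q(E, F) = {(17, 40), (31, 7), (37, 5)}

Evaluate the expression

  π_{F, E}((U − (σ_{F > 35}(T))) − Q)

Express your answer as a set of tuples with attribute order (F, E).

{(12, 11), (19, 8), (20, 17), (23, 22), (4, 35)}

Selection F > 35: {(25, 36)}
Taking the difference: {(11, 12), (17, 20), (22, 23), (35, 4), (8, 19)}
Taking the difference: {(11, 12), (17, 20), (22, 23), (35, 4), (8, 19)}
Projecting to F, E: {(12, 11), (19, 8), (20, 17), (23, 22), (4, 35)}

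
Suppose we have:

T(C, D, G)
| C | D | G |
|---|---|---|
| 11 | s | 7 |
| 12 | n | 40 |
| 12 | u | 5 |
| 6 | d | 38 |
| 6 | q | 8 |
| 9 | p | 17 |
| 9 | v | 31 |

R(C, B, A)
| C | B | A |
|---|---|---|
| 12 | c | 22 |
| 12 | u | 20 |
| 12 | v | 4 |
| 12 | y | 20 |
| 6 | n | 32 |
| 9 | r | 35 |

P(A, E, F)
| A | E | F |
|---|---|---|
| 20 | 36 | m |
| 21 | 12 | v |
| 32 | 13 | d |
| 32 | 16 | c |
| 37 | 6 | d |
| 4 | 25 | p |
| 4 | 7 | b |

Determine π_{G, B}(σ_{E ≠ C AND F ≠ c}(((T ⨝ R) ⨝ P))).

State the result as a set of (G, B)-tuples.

Joining T and R on C yields {(12, n, 40, c, 22), (12, n, 40, u, 20), (12, n, 40, v, 4), (12, n, 40, y, 20), (12, u, 5, c, 22), (12, u, 5, u, 20), (12, u, 5, v, 4), (12, u, 5, y, 20), (6, d, 38, n, 32), (6, q, 8, n, 32), (9, p, 17, r, 35), (9, v, 31, r, 35)}.
Joining (T ⨝ R) and P on A yields {(12, n, 40, u, 20, 36, m), (12, n, 40, v, 4, 25, p), (12, n, 40, v, 4, 7, b), (12, n, 40, y, 20, 36, m), (12, u, 5, u, 20, 36, m), (12, u, 5, v, 4, 25, p), (12, u, 5, v, 4, 7, b), (12, u, 5, y, 20, 36, m), (6, d, 38, n, 32, 13, d), (6, d, 38, n, 32, 16, c), (6, q, 8, n, 32, 13, d), (6, q, 8, n, 32, 16, c)}.
Apply σ_{E ≠ C AND F ≠ c}; surviving tuples: {(12, n, 40, u, 20, 36, m), (12, n, 40, v, 4, 25, p), (12, n, 40, v, 4, 7, b), (12, n, 40, y, 20, 36, m), (12, u, 5, u, 20, 36, m), (12, u, 5, v, 4, 25, p), (12, u, 5, v, 4, 7, b), (12, u, 5, y, 20, 36, m), (6, d, 38, n, 32, 13, d), (6, q, 8, n, 32, 13, d)}
π_{G, B} gives {(38, n), (40, u), (40, v), (40, y), (5, u), (5, v), (5, y), (8, n)} (2 duplicate(s) eliminated).

{(38, n), (40, u), (40, v), (40, y), (5, u), (5, v), (5, y), (8, n)}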